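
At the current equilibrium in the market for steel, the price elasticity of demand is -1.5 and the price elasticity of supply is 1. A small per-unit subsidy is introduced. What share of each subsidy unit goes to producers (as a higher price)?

Producer share = 0.6

For a small subsidy around the equilibrium, the benefit split depends on the relative slopes, which at a point are proportional to the elasticities.
Buyer share = εs/(εs + |εd|) = 1/(1 + 1.5) = 0.4; seller share = |εd|/(εs + |εd|) = 0.6.
So producers capture 0.6 of the subsidy.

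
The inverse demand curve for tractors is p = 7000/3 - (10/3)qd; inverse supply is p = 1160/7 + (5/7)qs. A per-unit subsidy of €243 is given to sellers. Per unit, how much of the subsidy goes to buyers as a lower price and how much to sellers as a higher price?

Pre-subsidy: 7000/3 - (10/3)q = 1160/7 + (5/7)q gives q* = 9104/17 and p* = 9320/17.
With the subsidy, sellers receive ps = pb + 243 for each unit, where pb is the price buyers pay.
On the curves, pb = 7000/3 - (10/3)q and ps = 1160/7 + (5/7)q; the wedge ps − pb = 243 gives 1160/7 + (5/7)q − (7000/3 - (10/3)q) = 243, so q' = 50623/85.
Then pb = 7000/3 − (10/3)·(50623/85) = 5918/17 and ps = 1160/7 + (5/7)·(50623/85) = 10049/17.
Buyers' price falls by p* − pb = 9320/17 − 5918/17 = 3402/17; sellers' price rises by ps − p* = 10049/17 − 9320/17 = 729/17.

Buyers gain 3402/17 per unit; sellers gain 729/17 per unit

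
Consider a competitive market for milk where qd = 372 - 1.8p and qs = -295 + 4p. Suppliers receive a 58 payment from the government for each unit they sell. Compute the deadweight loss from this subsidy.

Pre-subsidy: 372 - 1.8p = -295 + 4p gives p* = 115, q* = 165.
With the subsidy, sellers receive ps = pb + 58 for each unit, where pb is the price buyers pay.
Supply in terms of pb becomes qs = -295 + 4(pb + 58) = -63 + 4pb. Setting this equal to demand: 372 - 1.8pb = -63 + 4pb, so pb = 75.
Sellers receive ps = 75 + 58 = 133; q' = 372 − 1.8·75 = 237.
The subsidy expands output by 237 − 165 = 72 past the efficient level; on those units the gap between marginal cost and willingness to pay runs from 0 up to 58.
DWL = ½ × 58 × 72 = 2088.

Deadweight loss = 2088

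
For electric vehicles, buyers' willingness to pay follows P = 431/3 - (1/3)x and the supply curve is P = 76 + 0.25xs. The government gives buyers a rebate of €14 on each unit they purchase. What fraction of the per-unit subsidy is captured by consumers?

Consumer share = 4/7

Pre-subsidy: 431/3 - (1/3)x = 76 + 0.25x gives x* = 116 and P* = 105.
With the rebate, buyers effectively pay Pb = Ps − 14, where Ps is the price sellers receive.
On the curves, Pb = 431/3 - (1/3)x and Ps = 76 + 0.25x; the wedge Ps − Pb = 14 gives 76 + 0.25x − (431/3 - (1/3)x) = 14, so x' = 140.
Then Pb = 431/3 − (1/3)·140 = 97 and Ps = 76 + 0.25·140 = 111.
Buyers' price falls by P* − Pb = 105 − 97 = 8; sellers' price rises by Ps − P* = 111 − 105 = 6.
So consumers capture 8/14 = 4/7 of each unit of subsidy.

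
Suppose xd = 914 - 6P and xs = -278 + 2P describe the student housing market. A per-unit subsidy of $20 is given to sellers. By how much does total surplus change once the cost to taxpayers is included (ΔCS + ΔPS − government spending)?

Pre-subsidy: 914 - 6P = -278 + 2P gives P* = 149, x* = 20.
With the subsidy, sellers receive Ps = Pb + 20 for each unit, where Pb is the price buyers pay.
Supply in terms of Pb becomes xs = -278 + 2(Pb + 20) = -238 + 2Pb. Setting this equal to demand: 914 - 6Pb = -238 + 2Pb, so Pb = 144.
Sellers receive Ps = 144 + 20 = 164; x' = 914 − 6·144 = 50.
ΔCS = ½(20 + 50)(149 − 144) = 175; ΔPS = ½(20 + 50)(164 − 149) = 525.
Government spending = 20 × 50 = 1000.
Net change = 175 + 525 − 1000 = -300. The loss equals the DWL triangle ½·20·30.

Net change in total surplus = -$300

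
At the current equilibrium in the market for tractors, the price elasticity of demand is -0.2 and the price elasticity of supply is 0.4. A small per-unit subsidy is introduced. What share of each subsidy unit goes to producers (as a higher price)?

Producer share = 1/3

For a small subsidy around the equilibrium, the benefit split depends on the relative slopes, which at a point are proportional to the elasticities.
Buyer share = εs/(εs + |εd|) = 0.4/(0.4 + 0.2) = 2/3; seller share = |εd|/(εs + |εd|) = 1/3.
So producers capture 1/3 of the subsidy.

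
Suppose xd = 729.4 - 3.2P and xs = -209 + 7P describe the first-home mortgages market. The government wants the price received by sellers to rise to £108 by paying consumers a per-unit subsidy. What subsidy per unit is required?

At a seller price of 108, quantity supplied is -209 + 7·108 = 547.
Buyers absorb 547 only when they pay Pb with 729.4 − 3.2·Pb = 547, i.e. Pb = 57.
s = Ps − Pb = 108 − 57 = 51.

Required subsidy s = £51 per unit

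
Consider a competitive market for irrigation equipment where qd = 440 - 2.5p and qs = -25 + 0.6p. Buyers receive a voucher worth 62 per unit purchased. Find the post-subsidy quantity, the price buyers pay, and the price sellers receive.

Pre-subsidy: 440 - 2.5p = -25 + 0.6p gives p* = 150, q* = 65.
With the rebate, buyers effectively pay pb = ps − 62, where ps is the price sellers receive.
Demand in terms of ps becomes qd = 440 − 2.5(ps − 62) = 595 - 2.5ps. Setting this equal to supply: 595 - 2.5ps = -25 + 0.6ps, so ps = 200.
Buyers pay pb = 200 − 62 = 138; q' = -25 + 0.6·200 = 95.

q' = 95; buyers pay 138; sellers receive 200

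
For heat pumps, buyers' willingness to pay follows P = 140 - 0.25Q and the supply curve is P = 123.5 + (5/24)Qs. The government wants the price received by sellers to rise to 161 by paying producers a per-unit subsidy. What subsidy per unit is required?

Required subsidy s = 66 per unit

At a seller price of 161, quantity supplied is -592.8 + 4.8·161 = 180.
Buyers absorb 180 only when they pay Pb = 140 − 0.25·180 = 95.
s = Ps − Pb = 161 − 95 = 66.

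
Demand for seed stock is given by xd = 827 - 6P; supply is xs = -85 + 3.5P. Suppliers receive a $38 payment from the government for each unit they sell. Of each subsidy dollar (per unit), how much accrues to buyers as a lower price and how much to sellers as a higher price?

Pre-subsidy: 827 - 6P = -85 + 3.5P gives P* = 96, x* = 251.
With the subsidy, sellers receive Ps = Pb + 38 for each unit, where Pb is the price buyers pay.
Supply in terms of Pb becomes xs = -85 + 3.5(Pb + 38) = 48 + 3.5Pb. Setting this equal to demand: 827 - 6Pb = 48 + 3.5Pb, so Pb = 82.
Sellers receive Ps = 82 + 38 = 120; x' = 827 − 6·82 = 335.
Buyers' price falls by P* − Pb = 96 − 82 = 14; sellers' price rises by Ps − P* = 120 − 96 = 24.

Buyers gain $14 per unit; sellers gain $24 per unit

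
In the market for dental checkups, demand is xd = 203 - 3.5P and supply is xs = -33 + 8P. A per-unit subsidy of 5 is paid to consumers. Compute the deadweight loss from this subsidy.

Deadweight loss = 700/23

Pre-subsidy: 203 - 3.5P = -33 + 8P gives P* = 472/23, x* = 3017/23.
With the rebate, buyers effectively pay Pb = Ps − 5, where Ps is the price sellers receive.
Demand in terms of Ps becomes xd = 203 − 3.5(Ps − 5) = 220.5 - 3.5Ps. Setting this equal to supply: 220.5 - 3.5Ps = -33 + 8Ps, so Ps = 507/23.
Buyers pay Pb = 507/23 − 5 = 392/23; x' = -33 + 8·(507/23) = 3297/23.
The subsidy expands output by 3297/23 − 3017/23 = 280/23 past the efficient level; on those units the gap between marginal cost and willingness to pay runs from 0 up to 5.
DWL = ½ × 5 × 280/23 = 700/23.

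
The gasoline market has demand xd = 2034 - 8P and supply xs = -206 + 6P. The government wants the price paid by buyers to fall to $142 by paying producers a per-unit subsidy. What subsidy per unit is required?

Required subsidy s = $42 per unit

At a buyer price of 142, quantity demanded is 2034 − 8·142 = 898.
Sellers supply 898 only when they receive Ps with -206 + 6·Ps = 898, i.e. Ps = 184.
s = Ps − Pb = 184 − 142 = 42.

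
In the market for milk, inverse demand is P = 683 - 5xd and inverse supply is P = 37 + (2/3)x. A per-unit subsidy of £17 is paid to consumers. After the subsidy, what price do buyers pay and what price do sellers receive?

Pre-subsidy: 683 - 5x = 37 + (2/3)x gives x* = 114 and P* = 113.
With the rebate, buyers effectively pay Pb = Ps − 17, where Ps is the price sellers receive.
On the curves, Pb = 683 - 5x and Ps = 37 + (2/3)x; the wedge Ps − Pb = 17 gives 37 + (2/3)x − (683 - 5x) = 17, so x' = 117.
Then Pb = 683 − 5·117 = 98 and Ps = 37 + (2/3)·117 = 115.

Buyers pay £98; sellers receive £115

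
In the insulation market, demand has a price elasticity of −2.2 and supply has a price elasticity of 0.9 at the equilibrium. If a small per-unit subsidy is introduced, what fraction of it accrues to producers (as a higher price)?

Producer share = 22/31

For a small subsidy around the equilibrium, the benefit split depends on the relative slopes, which at a point are proportional to the elasticities.
Buyer share = εs/(εs + |εd|) = 0.9/(0.9 + 2.2) = 9/31; seller share = |εd|/(εs + |εd|) = 22/31.
So producers capture 22/31 of the subsidy.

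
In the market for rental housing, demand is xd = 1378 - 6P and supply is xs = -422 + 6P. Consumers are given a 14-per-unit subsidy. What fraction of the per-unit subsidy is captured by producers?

Producer share = 0.5

Pre-subsidy: 1378 - 6P = -422 + 6P gives P* = 150, x* = 478.
With the rebate, buyers effectively pay Pb = Ps − 14, where Ps is the price sellers receive.
Demand in terms of Ps becomes xd = 1378 − 6(Ps − 14) = 1462 - 6Ps. Setting this equal to supply: 1462 - 6Ps = -422 + 6Ps, so Ps = 157.
Buyers pay Pb = 157 − 14 = 143; x' = -422 + 6·157 = 520.
Buyers' price falls by P* − Pb = 150 − 143 = 7; sellers' price rises by Ps − P* = 157 − 150 = 7.
So producers capture 7/14 = 0.5 of each unit of subsidy.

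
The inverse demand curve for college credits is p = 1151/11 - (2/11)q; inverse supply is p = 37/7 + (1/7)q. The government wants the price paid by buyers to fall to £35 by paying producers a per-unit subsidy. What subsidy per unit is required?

Required subsidy s = £25 per unit

At a buyer price of 35, quantity demanded is 575.5 − 5.5·35 = 383.
Sellers supply 383 only when they receive ps = 37/7 + (1/7)·383 = 60.
s = ps − pb = 60 − 35 = 25.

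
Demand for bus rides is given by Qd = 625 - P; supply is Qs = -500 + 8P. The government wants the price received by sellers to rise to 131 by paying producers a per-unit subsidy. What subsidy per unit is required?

Required subsidy s = 54 per unit

At a seller price of 131, quantity supplied is -500 + 8·131 = 548.
Buyers absorb 548 only when they pay Pb with 625 − 1·Pb = 548, i.e. Pb = 77.
s = Ps − Pb = 131 − 77 = 54.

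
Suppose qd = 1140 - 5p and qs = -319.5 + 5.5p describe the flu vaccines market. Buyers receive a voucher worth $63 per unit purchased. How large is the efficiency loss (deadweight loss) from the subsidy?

Pre-subsidy: 1140 - 5p = -319.5 + 5.5p gives p* = 139, q* = 445.
With the rebate, buyers effectively pay pb = ps − 63, where ps is the price sellers receive.
Demand in terms of ps becomes qd = 1140 − 5(ps − 63) = 1455 - 5ps. Setting this equal to supply: 1455 - 5ps = -319.5 + 5.5ps, so ps = 169.
Buyers pay pb = 169 − 63 = 106; q' = -319.5 + 5.5·169 = 610.
The subsidy expands output by 610 − 445 = 165 past the efficient level; on those units the gap between marginal cost and willingness to pay runs from 0 up to 63.
DWL = ½ × 63 × 165 = 5197.5.

Deadweight loss = $5197.5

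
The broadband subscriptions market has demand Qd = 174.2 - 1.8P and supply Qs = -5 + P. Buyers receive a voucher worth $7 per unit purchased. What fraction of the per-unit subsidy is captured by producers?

Pre-subsidy: 174.2 - 1.8P = -5 + P gives P* = 64, Q* = 59.
With the rebate, buyers effectively pay Pb = Ps − 7, where Ps is the price sellers receive.
Demand in terms of Ps becomes Qd = 174.2 − 1.8(Ps − 7) = 186.8 - 1.8Ps. Setting this equal to supply: 186.8 - 1.8Ps = -5 + Ps, so Ps = 68.5.
Buyers pay Pb = 68.5 − 7 = 61.5; Q' = -5 + 1·68.5 = 63.5.
Buyers' price falls by P* − Pb = 64 − 61.5 = 2.5; sellers' price rises by Ps − P* = 68.5 − 64 = 4.5.
So producers capture 4.5/7 = 9/14 of each unit of subsidy.

Producer share = 9/14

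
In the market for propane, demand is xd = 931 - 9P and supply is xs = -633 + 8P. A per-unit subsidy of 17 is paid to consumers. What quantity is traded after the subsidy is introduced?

x' = 175

Pre-subsidy: 931 - 9P = -633 + 8P gives P* = 92, x* = 103.
With the rebate, buyers effectively pay Pb = Ps − 17, where Ps is the price sellers receive.
Demand in terms of Ps becomes xd = 931 − 9(Ps − 17) = 1084 - 9Ps. Setting this equal to supply: 1084 - 9Ps = -633 + 8Ps, so Ps = 101.
Buyers pay Pb = 101 − 17 = 84; x' = -633 + 8·101 = 175.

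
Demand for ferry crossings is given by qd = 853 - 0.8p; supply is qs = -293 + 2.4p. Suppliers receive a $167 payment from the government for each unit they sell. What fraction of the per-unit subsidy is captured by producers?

Pre-subsidy: 853 - 0.8p = -293 + 2.4p gives p* = 358.125, q* = 566.5.
With the subsidy, sellers receive ps = pb + 167 for each unit, where pb is the price buyers pay.
Supply in terms of pb becomes qs = -293 + 2.4(pb + 167) = 107.8 + 2.4pb. Setting this equal to demand: 853 - 0.8pb = 107.8 + 2.4pb, so pb = 232.875.
Sellers receive ps = 232.875 + 167 = 399.875; q' = 853 − 0.8·232.875 = 666.7.
Buyers' price falls by p* − pb = 358.125 − 232.875 = 125.25; sellers' price rises by ps − p* = 399.875 − 358.125 = 41.75.
So producers capture 41.75/167 = 0.25 of each unit of subsidy.

Producer share = 0.25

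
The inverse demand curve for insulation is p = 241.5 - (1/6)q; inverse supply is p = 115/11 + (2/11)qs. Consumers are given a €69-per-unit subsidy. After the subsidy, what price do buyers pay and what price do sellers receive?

Pre-subsidy: 241.5 - (1/6)q = 115/11 + (2/11)q gives q* = 663 and p* = 131.
With the rebate, buyers effectively pay pb = ps − 69, where ps is the price sellers receive.
On the curves, pb = 241.5 - (1/6)q and ps = 115/11 + (2/11)q; the wedge ps − pb = 69 gives 115/11 + (2/11)q − (241.5 - (1/6)q) = 69, so q' = 861.
Then pb = 241.5 − (1/6)·861 = 98 and ps = 115/11 + (2/11)·861 = 167.

Buyers pay €98; sellers receive €167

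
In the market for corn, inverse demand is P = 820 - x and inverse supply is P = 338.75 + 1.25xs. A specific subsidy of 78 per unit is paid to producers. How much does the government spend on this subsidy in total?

Pre-subsidy: 820 - x = 338.75 + 1.25x gives x* = 1925/9 and P* = 5455/9.
With the subsidy, sellers receive Ps = Pb + 78 for each unit, where Pb is the price buyers pay.
On the curves, Pb = 820 - x and Ps = 338.75 + 1.25x; the wedge Ps − Pb = 78 gives 338.75 + 1.25x − (820 - x) = 78, so x' = 2237/9.
Then Pb = 820 − 1·(2237/9) = 5143/9 and Ps = 338.75 + 1.25·(2237/9) = 5845/9.
Government outlay = subsidy × quantity = 78 × 2237/9 = 58162/3.

Government cost = 58162/3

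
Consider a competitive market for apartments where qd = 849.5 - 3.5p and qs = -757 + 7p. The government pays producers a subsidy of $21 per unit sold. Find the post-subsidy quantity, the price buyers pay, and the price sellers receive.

Pre-subsidy: 849.5 - 3.5p = -757 + 7p gives p* = 153, q* = 314.
With the subsidy, sellers receive ps = pb + 21 for each unit, where pb is the price buyers pay.
Supply in terms of pb becomes qs = -757 + 7(pb + 21) = -610 + 7pb. Setting this equal to demand: 849.5 - 3.5pb = -610 + 7pb, so pb = 139.
Sellers receive ps = 139 + 21 = 160; q' = 849.5 − 3.5·139 = 363.

q' = 363; buyers pay $139; sellers receive $160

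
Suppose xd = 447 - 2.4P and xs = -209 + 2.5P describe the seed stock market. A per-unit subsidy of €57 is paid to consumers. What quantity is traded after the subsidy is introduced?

x' = 9579/49

Pre-subsidy: 447 - 2.4P = -209 + 2.5P gives P* = 6560/49, x* = 6159/49.
With the rebate, buyers effectively pay Pb = Ps − 57, where Ps is the price sellers receive.
Demand in terms of Ps becomes xd = 447 − 2.4(Ps − 57) = 583.8 - 2.4Ps. Setting this equal to supply: 583.8 - 2.4Ps = -209 + 2.5Ps, so Ps = 7928/49.
Buyers pay Pb = 7928/49 − 57 = 5135/49; x' = -209 + 2.5·(7928/49) = 9579/49.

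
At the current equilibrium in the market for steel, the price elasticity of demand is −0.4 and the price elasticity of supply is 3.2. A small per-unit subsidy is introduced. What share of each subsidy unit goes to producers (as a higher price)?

For a small subsidy around the equilibrium, the benefit split depends on the relative slopes, which at a point are proportional to the elasticities.
Buyer share = εs/(εs + |εd|) = 3.2/(3.2 + 0.4) = 8/9; seller share = |εd|/(εs + |εd|) = 1/9.
So producers capture 1/9 of the subsidy.

Producer share = 1/9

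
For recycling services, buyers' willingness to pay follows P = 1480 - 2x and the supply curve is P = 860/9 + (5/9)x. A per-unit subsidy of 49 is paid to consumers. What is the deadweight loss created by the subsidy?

Deadweight loss = 21609/46

Pre-subsidy: 1480 - 2x = 860/9 + (5/9)x gives x* = 12460/23 and P* = 9120/23.
With the rebate, buyers effectively pay Pb = Ps − 49, where Ps is the price sellers receive.
On the curves, Pb = 1480 - 2x and Ps = 860/9 + (5/9)x; the wedge Ps − Pb = 49 gives 860/9 + (5/9)x − (1480 - 2x) = 49, so x' = 12901/23.
Then Pb = 1480 − 2·(12901/23) = 8238/23 and Ps = 860/9 + (5/9)·(12901/23) = 9365/23.
The subsidy expands output by 12901/23 − 12460/23 = 441/23 past the efficient level; on those units the gap between marginal cost and willingness to pay runs from 0 up to 49.
DWL = ½ × 49 × 441/23 = 21609/46.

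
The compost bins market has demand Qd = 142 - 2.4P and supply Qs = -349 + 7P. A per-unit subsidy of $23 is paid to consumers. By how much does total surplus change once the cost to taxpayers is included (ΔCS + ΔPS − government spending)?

Net change in total surplus = -22218/47

Pre-subsidy: 142 - 2.4P = -349 + 7P gives P* = 2455/47, Q* = 782/47.
With the rebate, buyers effectively pay Pb = Ps − 23, where Ps is the price sellers receive.
Demand in terms of Ps becomes Qd = 142 − 2.4(Ps − 23) = 197.2 - 2.4Ps. Setting this equal to supply: 197.2 - 2.4Ps = -349 + 7Ps, so Ps = 2731/47.
Buyers pay Pb = 2731/47 − 23 = 1650/47; Q' = -349 + 7·(2731/47) = 2714/47.
ΔCS = ½(782/47 + 2714/47)(2455/47 − 1650/47) = 1407140/2209; ΔPS = ½(782/47 + 2714/47)(2731/47 − 2455/47) = 482448/2209.
Government spending = 23 × 2714/47 = 62422/47.
Net change = 1407140/2209 + 482448/2209 − 62422/47 = -22218/47. The loss equals the DWL triangle ½·23·1932/47.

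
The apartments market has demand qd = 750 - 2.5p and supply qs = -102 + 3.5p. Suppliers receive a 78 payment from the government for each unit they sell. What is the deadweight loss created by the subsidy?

Pre-subsidy: 750 - 2.5p = -102 + 3.5p gives p* = 142, q* = 395.
With the subsidy, sellers receive ps = pb + 78 for each unit, where pb is the price buyers pay.
Supply in terms of pb becomes qs = -102 + 3.5(pb + 78) = 171 + 3.5pb. Setting this equal to demand: 750 - 2.5pb = 171 + 3.5pb, so pb = 96.5.
Sellers receive ps = 96.5 + 78 = 174.5; q' = 750 − 2.5·96.5 = 508.75.
The subsidy expands output by 508.75 − 395 = 113.75 past the efficient level; on those units the gap between marginal cost and willingness to pay runs from 0 up to 78.
DWL = ½ × 78 × 113.75 = 4436.25.

Deadweight loss = 4436.25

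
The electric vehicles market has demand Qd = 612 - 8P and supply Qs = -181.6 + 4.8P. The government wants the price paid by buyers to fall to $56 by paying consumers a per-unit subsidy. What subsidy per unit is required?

At a buyer price of 56, quantity demanded is 612 − 8·56 = 164.
Sellers supply 164 only when they receive Ps with -181.6 + 4.8·Ps = 164, i.e. Ps = 72.
s = Ps − Pb = 72 − 56 = 16.

Required subsidy s = $16 per unit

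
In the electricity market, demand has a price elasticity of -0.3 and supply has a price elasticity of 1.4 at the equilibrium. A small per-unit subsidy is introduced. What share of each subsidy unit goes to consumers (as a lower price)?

Consumer share = 14/17

For a small subsidy around the equilibrium, the benefit split depends on the relative slopes, which at a point are proportional to the elasticities.
Buyer share = εs/(εs + |εd|) = 1.4/(1.4 + 0.3) = 14/17; seller share = |εd|/(εs + |εd|) = 3/17.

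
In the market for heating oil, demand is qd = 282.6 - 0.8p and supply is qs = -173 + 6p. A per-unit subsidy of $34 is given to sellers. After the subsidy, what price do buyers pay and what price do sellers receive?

Buyers pay $37; sellers receive $71

Pre-subsidy: 282.6 - 0.8p = -173 + 6p gives p* = 67, q* = 229.
With the subsidy, sellers receive ps = pb + 34 for each unit, where pb is the price buyers pay.
Supply in terms of pb becomes qs = -173 + 6(pb + 34) = 31 + 6pb. Setting this equal to demand: 282.6 - 0.8pb = 31 + 6pb, so pb = 37.
Sellers receive ps = 37 + 34 = 71; q' = 282.6 − 0.8·37 = 253.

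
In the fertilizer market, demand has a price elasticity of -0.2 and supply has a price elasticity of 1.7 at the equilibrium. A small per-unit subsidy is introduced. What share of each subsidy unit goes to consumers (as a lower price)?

For a small subsidy around the equilibrium, the benefit split depends on the relative slopes, which at a point are proportional to the elasticities.
Buyer share = εs/(εs + |εd|) = 1.7/(1.7 + 0.2) = 17/19; seller share = |εd|/(εs + |εd|) = 2/19.

Consumer share = 17/19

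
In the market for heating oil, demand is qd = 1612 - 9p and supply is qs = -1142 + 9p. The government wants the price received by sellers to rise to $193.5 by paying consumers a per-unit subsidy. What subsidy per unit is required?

Required subsidy s = $81 per unit

At a seller price of 193.5, quantity supplied is -1142 + 9·193.5 = 599.5.
Buyers absorb 599.5 only when they pay pb with 1612 − 9·pb = 599.5, i.e. pb = 112.5.
s = ps − pb = 193.5 − 112.5 = 81.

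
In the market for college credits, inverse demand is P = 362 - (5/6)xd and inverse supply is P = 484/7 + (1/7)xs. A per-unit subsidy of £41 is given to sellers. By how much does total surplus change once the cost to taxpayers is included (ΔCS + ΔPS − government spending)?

Net change in total surplus = -£861

Pre-subsidy: 362 - (5/6)x = 484/7 + (1/7)x gives x* = 300 and P* = 112.
With the subsidy, sellers receive Ps = Pb + 41 for each unit, where Pb is the price buyers pay.
On the curves, Pb = 362 - (5/6)x and Ps = 484/7 + (1/7)x; the wedge Ps − Pb = 41 gives 484/7 + (1/7)x − (362 - (5/6)x) = 41, so x' = 342.
Then Pb = 362 − (5/6)·342 = 77 and Ps = 484/7 + (1/7)·342 = 118.
ΔCS = ½(300 + 342)(112 − 77) = 11235; ΔPS = ½(300 + 342)(118 − 112) = 1926.
Government spending = 41 × 342 = 14022.
Net change = 11235 + 1926 − 14022 = -861. The loss equals the DWL triangle ½·41·42.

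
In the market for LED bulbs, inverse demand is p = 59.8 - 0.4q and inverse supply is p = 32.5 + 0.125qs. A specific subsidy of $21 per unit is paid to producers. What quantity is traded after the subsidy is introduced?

q' = 92

Pre-subsidy: 59.8 - 0.4q = 32.5 + 0.125q gives q* = 52 and p* = 39.
With the subsidy, sellers receive ps = pb + 21 for each unit, where pb is the price buyers pay.
On the curves, pb = 59.8 - 0.4q and ps = 32.5 + 0.125q; the wedge ps − pb = 21 gives 32.5 + 0.125q − (59.8 - 0.4q) = 21, so q' = 92.
Then pb = 59.8 − 0.4·92 = 23 and ps = 32.5 + 0.125·92 = 44.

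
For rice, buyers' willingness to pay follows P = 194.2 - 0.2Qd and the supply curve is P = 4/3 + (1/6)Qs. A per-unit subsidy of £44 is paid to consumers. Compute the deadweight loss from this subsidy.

Pre-subsidy: 194.2 - 0.2Q = 4/3 + (1/6)Q gives Q* = 526 and P* = 89.
With the rebate, buyers effectively pay Pb = Ps − 44, where Ps is the price sellers receive.
On the curves, Pb = 194.2 - 0.2Q and Ps = 4/3 + (1/6)Q; the wedge Ps − Pb = 44 gives 4/3 + (1/6)Q − (194.2 - 0.2Q) = 44, so Q' = 646.
Then Pb = 194.2 − 0.2·646 = 65 and Ps = 4/3 + (1/6)·646 = 109.
The subsidy expands output by 646 − 526 = 120 past the efficient level; on those units the gap between marginal cost and willingness to pay runs from 0 up to 44.
DWL = ½ × 44 × 120 = 2640.

Deadweight loss = £2640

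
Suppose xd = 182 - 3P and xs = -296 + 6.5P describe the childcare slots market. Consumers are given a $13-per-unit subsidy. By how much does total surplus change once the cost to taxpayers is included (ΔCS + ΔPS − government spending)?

Net change in total surplus = -6591/38

Pre-subsidy: 182 - 3P = -296 + 6.5P gives P* = 956/19, x* = 590/19.
With the rebate, buyers effectively pay Pb = Ps − 13, where Ps is the price sellers receive.
Demand in terms of Ps becomes xd = 182 − 3(Ps − 13) = 221 - 3Ps. Setting this equal to supply: 221 - 3Ps = -296 + 6.5Ps, so Ps = 1034/19.
Buyers pay Pb = 1034/19 − 13 = 787/19; x' = -296 + 6.5·(1034/19) = 1097/19.
ΔCS = ½(590/19 + 1097/19)(956/19 − 787/19) = 285103/722; ΔPS = ½(590/19 + 1097/19)(1034/19 − 956/19) = 65793/361.
Government spending = 13 × 1097/19 = 14261/19.
Net change = 285103/722 + 65793/361 − 14261/19 = -6591/38. The loss equals the DWL triangle ½·13·507/19.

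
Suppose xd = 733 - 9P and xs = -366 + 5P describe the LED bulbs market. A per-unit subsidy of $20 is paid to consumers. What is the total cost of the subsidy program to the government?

Pre-subsidy: 733 - 9P = -366 + 5P gives P* = 78.5, x* = 26.5.
With the rebate, buyers effectively pay Pb = Ps − 20, where Ps is the price sellers receive.
Demand in terms of Ps becomes xd = 733 − 9(Ps − 20) = 913 - 9Ps. Setting this equal to supply: 913 - 9Ps = -366 + 5Ps, so Ps = 1279/14.
Buyers pay Pb = 1279/14 − 20 = 999/14; x' = -366 + 5·(1279/14) = 1271/14.
Government outlay = subsidy × quantity = 20 × 1271/14 = 12710/7.

Government cost = 12710/7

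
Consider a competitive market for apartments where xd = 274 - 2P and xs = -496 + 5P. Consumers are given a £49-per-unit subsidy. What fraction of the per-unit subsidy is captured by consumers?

Consumer share = 5/7

Pre-subsidy: 274 - 2P = -496 + 5P gives P* = 110, x* = 54.
With the rebate, buyers effectively pay Pb = Ps − 49, where Ps is the price sellers receive.
Demand in terms of Ps becomes xd = 274 − 2(Ps − 49) = 372 - 2Ps. Setting this equal to supply: 372 - 2Ps = -496 + 5Ps, so Ps = 124.
Buyers pay Pb = 124 − 49 = 75; x' = -496 + 5·124 = 124.
Buyers' price falls by P* − Pb = 110 − 75 = 35; sellers' price rises by Ps − P* = 124 − 110 = 14.
So consumers capture 35/49 = 5/7 of each unit of subsidy.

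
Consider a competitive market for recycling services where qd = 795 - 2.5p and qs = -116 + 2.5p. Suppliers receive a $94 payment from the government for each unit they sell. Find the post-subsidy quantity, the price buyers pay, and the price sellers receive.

q' = 457; buyers pay $135.2; sellers receive $229.2

Pre-subsidy: 795 - 2.5p = -116 + 2.5p gives p* = 182.2, q* = 339.5.
With the subsidy, sellers receive ps = pb + 94 for each unit, where pb is the price buyers pay.
Supply in terms of pb becomes qs = -116 + 2.5(pb + 94) = 119 + 2.5pb. Setting this equal to demand: 795 - 2.5pb = 119 + 2.5pb, so pb = 135.2.
Sellers receive ps = 135.2 + 94 = 229.2; q' = 795 − 2.5·135.2 = 457.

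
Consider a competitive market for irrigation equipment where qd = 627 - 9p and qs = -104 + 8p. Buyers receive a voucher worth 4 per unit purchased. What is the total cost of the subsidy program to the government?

Government cost = 17472/17

Pre-subsidy: 627 - 9p = -104 + 8p gives p* = 43, q* = 240.
With the rebate, buyers effectively pay pb = ps − 4, where ps is the price sellers receive.
Demand in terms of ps becomes qd = 627 − 9(ps − 4) = 663 - 9ps. Setting this equal to supply: 663 - 9ps = -104 + 8ps, so ps = 767/17.
Buyers pay pb = 767/17 − 4 = 699/17; q' = -104 + 8·(767/17) = 4368/17.
Government outlay = subsidy × quantity = 4 × 4368/17 = 17472/17.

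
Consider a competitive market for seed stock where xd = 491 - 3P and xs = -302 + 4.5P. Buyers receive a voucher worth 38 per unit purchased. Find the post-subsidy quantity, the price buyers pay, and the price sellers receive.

x' = 242.2; buyers pay 1244/15; sellers receive 1814/15

Pre-subsidy: 491 - 3P = -302 + 4.5P gives P* = 1586/15, x* = 173.8.
With the rebate, buyers effectively pay Pb = Ps − 38, where Ps is the price sellers receive.
Demand in terms of Ps becomes xd = 491 − 3(Ps − 38) = 605 - 3Ps. Setting this equal to supply: 605 - 3Ps = -302 + 4.5Ps, so Ps = 1814/15.
Buyers pay Pb = 1814/15 − 38 = 1244/15; x' = -302 + 4.5·(1814/15) = 242.2.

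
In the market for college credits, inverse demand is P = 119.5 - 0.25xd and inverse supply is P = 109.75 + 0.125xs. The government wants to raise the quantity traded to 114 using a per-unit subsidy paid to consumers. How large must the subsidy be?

Required subsidy s = 33 per unit

At x = 114, from the demand curve buyers pay Pb = 119.5 − 0.25·114 = 91; from the supply curve sellers need Ps = 109.75 + 0.125·114 = 124.
The subsidy must fill the gap: s = Ps − Pb = 124 − 91 = 33.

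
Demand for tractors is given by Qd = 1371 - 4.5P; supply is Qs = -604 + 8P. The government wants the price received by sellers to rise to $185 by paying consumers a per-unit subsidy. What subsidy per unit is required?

Required subsidy s = $75 per unit

At a seller price of 185, quantity supplied is -604 + 8·185 = 876.
Buyers absorb 876 only when they pay Pb with 1371 − 4.5·Pb = 876, i.e. Pb = 110.
s = Ps − Pb = 185 − 110 = 75.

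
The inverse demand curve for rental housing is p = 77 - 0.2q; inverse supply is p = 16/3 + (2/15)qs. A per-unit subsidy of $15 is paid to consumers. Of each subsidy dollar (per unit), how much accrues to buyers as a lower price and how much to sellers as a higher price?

Buyers gain $9 per unit; sellers gain $6 per unit

Pre-subsidy: 77 - 0.2q = 16/3 + (2/15)q gives q* = 215 and p* = 34.
With the rebate, buyers effectively pay pb = ps − 15, where ps is the price sellers receive.
On the curves, pb = 77 - 0.2q and ps = 16/3 + (2/15)q; the wedge ps − pb = 15 gives 16/3 + (2/15)q − (77 - 0.2q) = 15, so q' = 260.
Then pb = 77 − 0.2·260 = 25 and ps = 16/3 + (2/15)·260 = 40.
Buyers' price falls by p* − pb = 34 − 25 = 9; sellers' price rises by ps − p* = 40 − 34 = 6.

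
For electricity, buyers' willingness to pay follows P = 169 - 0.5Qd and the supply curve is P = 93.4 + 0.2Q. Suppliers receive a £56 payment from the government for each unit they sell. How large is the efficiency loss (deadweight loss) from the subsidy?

Pre-subsidy: 169 - 0.5Q = 93.4 + 0.2Q gives Q* = 108 and P* = 115.
With the subsidy, sellers receive Ps = Pb + 56 for each unit, where Pb is the price buyers pay.
On the curves, Pb = 169 - 0.5Q and Ps = 93.4 + 0.2Q; the wedge Ps − Pb = 56 gives 93.4 + 0.2Q − (169 - 0.5Q) = 56, so Q' = 188.
Then Pb = 169 − 0.5·188 = 75 and Ps = 93.4 + 0.2·188 = 131.
The subsidy expands output by 188 − 108 = 80 past the efficient level; on those units the gap between marginal cost and willingness to pay runs from 0 up to 56.
DWL = ½ × 56 × 80 = 2240.

Deadweight loss = £2240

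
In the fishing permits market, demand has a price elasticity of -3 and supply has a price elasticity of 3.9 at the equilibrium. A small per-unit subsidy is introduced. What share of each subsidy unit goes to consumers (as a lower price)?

Consumer share = 13/23

For a small subsidy around the equilibrium, the benefit split depends on the relative slopes, which at a point are proportional to the elasticities.
Buyer share = εs/(εs + |εd|) = 3.9/(3.9 + 3) = 13/23; seller share = |εd|/(εs + |εd|) = 10/23.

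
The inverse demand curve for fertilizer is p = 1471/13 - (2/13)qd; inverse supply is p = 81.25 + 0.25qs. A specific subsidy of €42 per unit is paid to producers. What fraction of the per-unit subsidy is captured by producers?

Pre-subsidy: 1471/13 - (2/13)q = 81.25 + 0.25q gives q* = 79 and p* = 101.
With the subsidy, sellers receive ps = pb + 42 for each unit, where pb is the price buyers pay.
On the curves, pb = 1471/13 - (2/13)q and ps = 81.25 + 0.25q; the wedge ps − pb = 42 gives 81.25 + 0.25q − (1471/13 - (2/13)q) = 42, so q' = 183.
Then pb = 1471/13 − (2/13)·183 = 85 and ps = 81.25 + 0.25·183 = 127.
Buyers' price falls by p* − pb = 101 − 85 = 16; sellers' price rises by ps − p* = 127 − 101 = 26.
So producers capture 26/42 = 13/21 of each unit of subsidy.

Producer share = 13/21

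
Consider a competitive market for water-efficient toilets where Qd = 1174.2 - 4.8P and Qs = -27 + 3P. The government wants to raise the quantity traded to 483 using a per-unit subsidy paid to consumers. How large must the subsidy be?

Required subsidy s = 26 per unit

At Q = 483, invert demand for the buyer price: Pb = (1174.2 − 483)/4.8 = 144; invert supply for the seller price: Ps = (483 − (-27))/3 = 170.
The subsidy must fill the gap: s = Ps − Pb = 170 − 144 = 26.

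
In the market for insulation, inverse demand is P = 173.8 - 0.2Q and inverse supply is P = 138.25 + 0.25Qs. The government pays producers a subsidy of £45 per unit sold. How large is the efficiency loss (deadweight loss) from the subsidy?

Deadweight loss = £2250

Pre-subsidy: 173.8 - 0.2Q = 138.25 + 0.25Q gives Q* = 79 and P* = 158.
With the subsidy, sellers receive Ps = Pb + 45 for each unit, where Pb is the price buyers pay.
On the curves, Pb = 173.8 - 0.2Q and Ps = 138.25 + 0.25Q; the wedge Ps − Pb = 45 gives 138.25 + 0.25Q − (173.8 - 0.2Q) = 45, so Q' = 179.
Then Pb = 173.8 − 0.2·179 = 138 and Ps = 138.25 + 0.25·179 = 183.
The subsidy expands output by 179 − 79 = 100 past the efficient level; on those units the gap between marginal cost and willingness to pay runs from 0 up to 45.
DWL = ½ × 45 × 100 = 2250.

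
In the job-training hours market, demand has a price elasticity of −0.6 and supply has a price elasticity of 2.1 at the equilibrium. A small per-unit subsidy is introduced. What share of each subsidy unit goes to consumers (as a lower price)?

Consumer share = 7/9

For a small subsidy around the equilibrium, the benefit split depends on the relative slopes, which at a point are proportional to the elasticities.
Buyer share = εs/(εs + |εd|) = 2.1/(2.1 + 0.6) = 7/9; seller share = |εd|/(εs + |εd|) = 2/9.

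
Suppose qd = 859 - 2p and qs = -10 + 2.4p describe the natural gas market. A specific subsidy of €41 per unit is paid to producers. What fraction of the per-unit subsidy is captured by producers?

Pre-subsidy: 859 - 2p = -10 + 2.4p gives p* = 197.5, q* = 464.
With the subsidy, sellers receive ps = pb + 41 for each unit, where pb is the price buyers pay.
Supply in terms of pb becomes qs = -10 + 2.4(pb + 41) = 88.4 + 2.4pb. Setting this equal to demand: 859 - 2pb = 88.4 + 2.4pb, so pb = 3853/22.
Sellers receive ps = 3853/22 + 41 = 4755/22; q' = 859 − 2·(3853/22) = 5596/11.
Buyers' price falls by p* − pb = 197.5 − 3853/22 = 246/11; sellers' price rises by ps − p* = 4755/22 − 197.5 = 205/11.
So producers capture (205/11)/41 = 5/11 of each unit of subsidy.

Producer share = 5/11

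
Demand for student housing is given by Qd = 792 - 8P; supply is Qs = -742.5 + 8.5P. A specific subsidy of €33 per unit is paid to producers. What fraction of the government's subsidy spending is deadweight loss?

Pre-subsidy: 792 - 8P = -742.5 + 8.5P gives P* = 93, Q* = 48.
With the subsidy, sellers receive Ps = Pb + 33 for each unit, where Pb is the price buyers pay.
Supply in terms of Pb becomes Qs = -742.5 + 8.5(Pb + 33) = -462 + 8.5Pb. Setting this equal to demand: 792 - 8Pb = -462 + 8.5Pb, so Pb = 76.
Sellers receive Ps = 76 + 33 = 109; Q' = 792 − 8·76 = 184.
ΔCS = ½(48 + 184)(93 − 76) = 1972; ΔPS = ½(48 + 184)(109 − 93) = 1856.
Government spending = 33 × 184 = 6072.
DWL = ½ × 33 × (184 − 48) = 2244; fraction = 2244 / 6072 = 17/46.

DWL / government spending = 17/46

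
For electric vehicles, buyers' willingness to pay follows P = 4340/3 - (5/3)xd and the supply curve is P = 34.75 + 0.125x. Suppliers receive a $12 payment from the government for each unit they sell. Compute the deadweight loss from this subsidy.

Deadweight loss = 1728/43

Pre-subsidy: 4340/3 - (5/3)x = 34.75 + 0.125x gives x* = 33886/43 and P* = 5730/43.
With the subsidy, sellers receive Ps = Pb + 12 for each unit, where Pb is the price buyers pay.
On the curves, Pb = 4340/3 - (5/3)x and Ps = 34.75 + 0.125x; the wedge Ps − Pb = 12 gives 34.75 + 0.125x − (4340/3 - (5/3)x) = 12, so x' = 34174/43.
Then Pb = 4340/3 − (5/3)·(34174/43) = 5250/43 and Ps = 34.75 + 0.125·(34174/43) = 5766/43.
The subsidy expands output by 34174/43 − 33886/43 = 288/43 past the efficient level; on those units the gap between marginal cost and willingness to pay runs from 0 up to 12.
DWL = ½ × 12 × 288/43 = 1728/43.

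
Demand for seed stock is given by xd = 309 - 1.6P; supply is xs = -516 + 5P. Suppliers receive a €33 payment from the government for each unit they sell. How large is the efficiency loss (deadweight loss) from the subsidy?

Pre-subsidy: 309 - 1.6P = -516 + 5P gives P* = 125, x* = 109.
With the subsidy, sellers receive Ps = Pb + 33 for each unit, where Pb is the price buyers pay.
Supply in terms of Pb becomes xs = -516 + 5(Pb + 33) = -351 + 5Pb. Setting this equal to demand: 309 - 1.6Pb = -351 + 5Pb, so Pb = 100.
Sellers receive Ps = 100 + 33 = 133; x' = 309 − 1.6·100 = 149.
The subsidy expands output by 149 − 109 = 40 past the efficient level; on those units the gap between marginal cost and willingness to pay runs from 0 up to 33.
DWL = ½ × 33 × 40 = 660.

Deadweight loss = €660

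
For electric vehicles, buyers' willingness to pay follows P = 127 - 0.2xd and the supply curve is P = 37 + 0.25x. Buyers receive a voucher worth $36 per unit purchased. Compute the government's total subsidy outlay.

Pre-subsidy: 127 - 0.2x = 37 + 0.25x gives x* = 200 and P* = 87.
With the rebate, buyers effectively pay Pb = Ps − 36, where Ps is the price sellers receive.
On the curves, Pb = 127 - 0.2x and Ps = 37 + 0.25x; the wedge Ps − Pb = 36 gives 37 + 0.25x − (127 - 0.2x) = 36, so x' = 280.
Then Pb = 127 − 0.2·280 = 71 and Ps = 37 + 0.25·280 = 107.
Government outlay = subsidy × quantity = 36 × 280 = 10080.

Government cost = $10080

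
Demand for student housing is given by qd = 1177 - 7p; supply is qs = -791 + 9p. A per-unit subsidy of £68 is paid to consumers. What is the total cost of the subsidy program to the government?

Government cost = £39695

Pre-subsidy: 1177 - 7p = -791 + 9p gives p* = 123, q* = 316.
With the rebate, buyers effectively pay pb = ps − 68, where ps is the price sellers receive.
Demand in terms of ps becomes qd = 1177 − 7(ps − 68) = 1653 - 7ps. Setting this equal to supply: 1653 - 7ps = -791 + 9ps, so ps = 152.75.
Buyers pay pb = 152.75 − 68 = 84.75; q' = -791 + 9·152.75 = 583.75.
Government outlay = subsidy × quantity = 68 × 583.75 = 39695.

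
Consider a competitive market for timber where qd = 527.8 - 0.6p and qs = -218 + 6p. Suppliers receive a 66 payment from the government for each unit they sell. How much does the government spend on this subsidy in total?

Pre-subsidy: 527.8 - 0.6p = -218 + 6p gives p* = 113, q* = 460.
With the subsidy, sellers receive ps = pb + 66 for each unit, where pb is the price buyers pay.
Supply in terms of pb becomes qs = -218 + 6(pb + 66) = 178 + 6pb. Setting this equal to demand: 527.8 - 0.6pb = 178 + 6pb, so pb = 53.
Sellers receive ps = 53 + 66 = 119; q' = 527.8 − 0.6·53 = 496.
Government outlay = subsidy × quantity = 66 × 496 = 32736.

Government cost = 32736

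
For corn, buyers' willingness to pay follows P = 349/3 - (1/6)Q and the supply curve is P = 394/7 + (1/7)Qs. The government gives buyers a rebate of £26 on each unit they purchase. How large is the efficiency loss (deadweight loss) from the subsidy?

Deadweight loss = £1092

Pre-subsidy: 349/3 - (1/6)Q = 394/7 + (1/7)Q gives Q* = 194 and P* = 84.
With the rebate, buyers effectively pay Pb = Ps − 26, where Ps is the price sellers receive.
On the curves, Pb = 349/3 - (1/6)Q and Ps = 394/7 + (1/7)Q; the wedge Ps − Pb = 26 gives 394/7 + (1/7)Q − (349/3 - (1/6)Q) = 26, so Q' = 278.
Then Pb = 349/3 − (1/6)·278 = 70 and Ps = 394/7 + (1/7)·278 = 96.
The subsidy expands output by 278 − 194 = 84 past the efficient level; on those units the gap between marginal cost and willingness to pay runs from 0 up to 26.
DWL = ½ × 26 × 84 = 1092.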